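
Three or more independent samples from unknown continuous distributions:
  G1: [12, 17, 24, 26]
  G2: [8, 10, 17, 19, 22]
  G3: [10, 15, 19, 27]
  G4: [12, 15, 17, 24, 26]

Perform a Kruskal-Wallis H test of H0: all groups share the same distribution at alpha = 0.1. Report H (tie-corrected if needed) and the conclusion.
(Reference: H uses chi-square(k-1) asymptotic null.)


Step 1: Combine all N = 18 observations and assign midranks.
sorted (value, group, rank): (8,G2,1), (10,G2,2.5), (10,G3,2.5), (12,G1,4.5), (12,G4,4.5), (15,G3,6.5), (15,G4,6.5), (17,G1,9), (17,G2,9), (17,G4,9), (19,G2,11.5), (19,G3,11.5), (22,G2,13), (24,G1,14.5), (24,G4,14.5), (26,G1,16.5), (26,G4,16.5), (27,G3,18)
Step 2: Sum ranks within each group.
R_1 = 44.5 (n_1 = 4)
R_2 = 37 (n_2 = 5)
R_3 = 38.5 (n_3 = 4)
R_4 = 51 (n_4 = 5)
Step 3: H = 12/(N(N+1)) * sum(R_i^2/n_i) - 3(N+1)
     = 12/(18*19) * (44.5^2/4 + 37^2/5 + 38.5^2/4 + 51^2/5) - 3*19
     = 0.035088 * 1659.62 - 57
     = 1.232456.
Step 4: Ties present; correction factor C = 1 - 60/(18^3 - 18) = 0.989680. Corrected H = 1.232456 / 0.989680 = 1.245308.
Step 5: Under H0, H ~ chi^2(3); p-value = 0.742159.
Step 6: alpha = 0.1. fail to reject H0.

H = 1.2453, df = 3, p = 0.742159, fail to reject H0.


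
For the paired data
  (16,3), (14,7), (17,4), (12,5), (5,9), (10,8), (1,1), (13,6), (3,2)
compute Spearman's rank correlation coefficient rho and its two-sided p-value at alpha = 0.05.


Step 1: Rank x and y separately (midranks; no ties here).
rank(x): 16->8, 14->7, 17->9, 12->5, 5->3, 10->4, 1->1, 13->6, 3->2
rank(y): 3->3, 7->7, 4->4, 5->5, 9->9, 8->8, 1->1, 6->6, 2->2
Step 2: d_i = R_x(i) - R_y(i); compute d_i^2.
  (8-3)^2=25, (7-7)^2=0, (9-4)^2=25, (5-5)^2=0, (3-9)^2=36, (4-8)^2=16, (1-1)^2=0, (6-6)^2=0, (2-2)^2=0
sum(d^2) = 102.
Step 3: rho = 1 - 6*102 / (9*(9^2 - 1)) = 1 - 612/720 = 0.150000.
Step 4: Under H0, t = rho * sqrt((n-2)/(1-rho^2)) = 0.4014 ~ t(7).
Step 5: Two-sided p-value from the t-distribution with 7 df = 0.700094.
Step 6: alpha = 0.05. fail to reject H0.

rho = 0.1500, p = 0.700094, fail to reject H0 at alpha = 0.05.


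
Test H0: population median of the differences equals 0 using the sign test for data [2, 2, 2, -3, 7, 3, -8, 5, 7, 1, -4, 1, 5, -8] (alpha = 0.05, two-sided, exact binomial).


Step 1: Discard zero differences. Original n = 14; n_eff = number of nonzero differences = 14.
Nonzero differences (with sign): +2, +2, +2, -3, +7, +3, -8, +5, +7, +1, -4, +1, +5, -8
Step 2: Count signs: positive = 10, negative = 4.
Step 3: Under H0: P(positive) = 0.5, so the number of positives S ~ Bin(14, 0.5).
Step 4: Two-sided exact p-value = sum of Bin(14,0.5) probabilities at or below the observed probability = 0.179565.
Step 5: alpha = 0.05. fail to reject H0.

n_eff = 14, pos = 10, neg = 4, p = 0.179565, fail to reject H0.


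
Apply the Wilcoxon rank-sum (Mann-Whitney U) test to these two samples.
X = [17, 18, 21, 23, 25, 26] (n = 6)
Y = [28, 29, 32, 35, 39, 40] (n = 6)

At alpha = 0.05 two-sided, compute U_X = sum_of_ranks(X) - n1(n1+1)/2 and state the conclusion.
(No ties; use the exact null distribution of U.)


Step 1: Combine and sort all 12 observations; assign midranks.
sorted (value, group): (17,X), (18,X), (21,X), (23,X), (25,X), (26,X), (28,Y), (29,Y), (32,Y), (35,Y), (39,Y), (40,Y)
ranks: 17->1, 18->2, 21->3, 23->4, 25->5, 26->6, 28->7, 29->8, 32->9, 35->10, 39->11, 40->12
Step 2: Rank sum for X: R1 = 1 + 2 + 3 + 4 + 5 + 6 = 21.
Step 3: U_X = R1 - n1(n1+1)/2 = 21 - 6*7/2 = 21 - 21 = 0.
       U_Y = n1*n2 - U_X = 36 - 0 = 36.
Step 4: No ties, so the exact null distribution of U (based on enumerating the C(12,6) = 924 equally likely rank assignments) gives the two-sided p-value.
Step 5: p-value = 0.002165; compare to alpha = 0.05. reject H0.

U_X = 0, p = 0.002165, reject H0 at alpha = 0.05.


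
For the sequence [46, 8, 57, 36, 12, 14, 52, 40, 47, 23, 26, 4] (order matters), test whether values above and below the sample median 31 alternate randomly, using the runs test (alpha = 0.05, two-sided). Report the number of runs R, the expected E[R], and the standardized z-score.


Step 1: Compute median = 31; label A = above, B = below.
Labels in order: ABAABBAAABBB  (n_A = 6, n_B = 6)
Step 2: Count runs R = 6.
Step 3: Under H0 (random ordering), E[R] = 2*n_A*n_B/(n_A+n_B) + 1 = 2*6*6/12 + 1 = 7.0000.
        Var[R] = 2*n_A*n_B*(2*n_A*n_B - n_A - n_B) / ((n_A+n_B)^2 * (n_A+n_B-1)) = 4320/1584 = 2.7273.
        SD[R] = 1.6514.
Step 4: Continuity-corrected z = (R + 0.5 - E[R]) / SD[R] = (6 + 0.5 - 7.0000) / 1.6514 = -0.3028.
Step 5: Two-sided p-value via normal approximation = 2*(1 - Phi(|z|)) = 0.762069.
Step 6: alpha = 0.05. fail to reject H0.

R = 6, z = -0.3028, p = 0.762069, fail to reject H0.


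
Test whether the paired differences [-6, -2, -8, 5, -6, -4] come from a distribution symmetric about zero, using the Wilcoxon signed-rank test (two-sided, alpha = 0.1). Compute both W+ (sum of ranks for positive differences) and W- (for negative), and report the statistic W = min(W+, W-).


Step 1: Drop any zero differences (none here) and take |d_i|.
|d| = [6, 2, 8, 5, 6, 4]
Step 2: Midrank |d_i| (ties get averaged ranks).
ranks: |6|->4.5, |2|->1, |8|->6, |5|->3, |6|->4.5, |4|->2
Step 3: Attach original signs; sum ranks with positive sign and with negative sign.
W+ = 3 = 3
W- = 4.5 + 1 + 6 + 4.5 + 2 = 18
(Check: W+ + W- = 21 should equal n(n+1)/2 = 21.)
Step 4: Test statistic W = min(W+, W-) = 3.
Step 5: Ties in |d|, so use the tie-corrected normal approximation.
        E[W] = n(n+1)/4 = 6*7/4 = 10.5.
        Tie groups: |d|=6 (t=2); sum(t^3 - t) = 6.
        Var[W] = n(n+1)(2n+1)/24 - sum(t^3-t)/48 = 546/24 - 6/48 = 22.625.
        z = (W - E[W]) / sqrt(Var[W]) = (3 - 10.5) / 4.7566 = -1.5768.
        Two-sided p = 2*Phi(z) = 0.114850.
Step 6: alpha = 0.1. fail to reject H0.

W+ = 3, W- = 18, W = min = 3, p = 0.114850, fail to reject H0.


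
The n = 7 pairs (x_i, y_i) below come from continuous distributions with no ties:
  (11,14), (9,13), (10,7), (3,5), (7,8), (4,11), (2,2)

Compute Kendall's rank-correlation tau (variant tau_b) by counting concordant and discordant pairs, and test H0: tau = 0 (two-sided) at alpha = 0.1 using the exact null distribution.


Step 1: Enumerate the 21 unordered pairs (i,j) with i<j and classify each by sign(x_j-x_i) * sign(y_j-y_i).
  (1,2):dx=-2,dy=-1->C; (1,3):dx=-1,dy=-7->C; (1,4):dx=-8,dy=-9->C; (1,5):dx=-4,dy=-6->C
  (1,6):dx=-7,dy=-3->C; (1,7):dx=-9,dy=-12->C; (2,3):dx=+1,dy=-6->D; (2,4):dx=-6,dy=-8->C
  (2,5):dx=-2,dy=-5->C; (2,6):dx=-5,dy=-2->C; (2,7):dx=-7,dy=-11->C; (3,4):dx=-7,dy=-2->C
  (3,5):dx=-3,dy=+1->D; (3,6):dx=-6,dy=+4->D; (3,7):dx=-8,dy=-5->C; (4,5):dx=+4,dy=+3->C
  (4,6):dx=+1,dy=+6->C; (4,7):dx=-1,dy=-3->C; (5,6):dx=-3,dy=+3->D; (5,7):dx=-5,dy=-6->C
  (6,7):dx=-2,dy=-9->C
Step 2: C = 17, D = 4, total pairs = 21.
Step 3: tau = (C - D)/(n(n-1)/2) = (17 - 4)/21 = 0.619048.
Step 4: Exact two-sided p-value (enumerate n! = 5040 permutations of y under H0): p = 0.069048.
Step 5: alpha = 0.1. reject H0.

tau_b = 0.6190 (C=17, D=4), p = 0.069048, reject H0.


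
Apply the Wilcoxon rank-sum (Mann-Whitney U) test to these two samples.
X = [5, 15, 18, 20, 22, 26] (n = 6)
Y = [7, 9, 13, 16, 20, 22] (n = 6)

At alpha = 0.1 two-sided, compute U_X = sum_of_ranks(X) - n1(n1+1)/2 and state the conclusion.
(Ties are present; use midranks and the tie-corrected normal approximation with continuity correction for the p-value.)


Step 1: Combine and sort all 12 observations; assign midranks.
sorted (value, group): (5,X), (7,Y), (9,Y), (13,Y), (15,X), (16,Y), (18,X), (20,X), (20,Y), (22,X), (22,Y), (26,X)
ranks: 5->1, 7->2, 9->3, 13->4, 15->5, 16->6, 18->7, 20->8.5, 20->8.5, 22->10.5, 22->10.5, 26->12
Step 2: Rank sum for X: R1 = 1 + 5 + 7 + 8.5 + 10.5 + 12 = 44.
Step 3: U_X = R1 - n1(n1+1)/2 = 44 - 6*7/2 = 44 - 21 = 23.
       U_Y = n1*n2 - U_X = 36 - 23 = 13.
Step 4: Ties are present, so use the tie-corrected normal approximation (with continuity correction) for the p-value.
Step 5: p-value = 0.469613; compare to alpha = 0.1. fail to reject H0.

U_X = 23, p = 0.469613, fail to reject H0 at alpha = 0.1.


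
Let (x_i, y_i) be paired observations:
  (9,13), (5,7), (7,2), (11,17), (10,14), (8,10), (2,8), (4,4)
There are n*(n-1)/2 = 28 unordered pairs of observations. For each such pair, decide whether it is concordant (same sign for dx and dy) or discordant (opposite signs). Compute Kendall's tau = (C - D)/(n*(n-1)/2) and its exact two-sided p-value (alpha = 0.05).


Step 1: Enumerate the 28 unordered pairs (i,j) with i<j and classify each by sign(x_j-x_i) * sign(y_j-y_i).
  (1,2):dx=-4,dy=-6->C; (1,3):dx=-2,dy=-11->C; (1,4):dx=+2,dy=+4->C; (1,5):dx=+1,dy=+1->C
  (1,6):dx=-1,dy=-3->C; (1,7):dx=-7,dy=-5->C; (1,8):dx=-5,dy=-9->C; (2,3):dx=+2,dy=-5->D
  (2,4):dx=+6,dy=+10->C; (2,5):dx=+5,dy=+7->C; (2,6):dx=+3,dy=+3->C; (2,7):dx=-3,dy=+1->D
  (2,8):dx=-1,dy=-3->C; (3,4):dx=+4,dy=+15->C; (3,5):dx=+3,dy=+12->C; (3,6):dx=+1,dy=+8->C
  (3,7):dx=-5,dy=+6->D; (3,8):dx=-3,dy=+2->D; (4,5):dx=-1,dy=-3->C; (4,6):dx=-3,dy=-7->C
  (4,7):dx=-9,dy=-9->C; (4,8):dx=-7,dy=-13->C; (5,6):dx=-2,dy=-4->C; (5,7):dx=-8,dy=-6->C
  (5,8):dx=-6,dy=-10->C; (6,7):dx=-6,dy=-2->C; (6,8):dx=-4,dy=-6->C; (7,8):dx=+2,dy=-4->D
Step 2: C = 23, D = 5, total pairs = 28.
Step 3: tau = (C - D)/(n(n-1)/2) = (23 - 5)/28 = 0.642857.
Step 4: Exact two-sided p-value (enumerate n! = 40320 permutations of y under H0): p = 0.031151.
Step 5: alpha = 0.05. reject H0.

tau_b = 0.6429 (C=23, D=5), p = 0.031151, reject H0.


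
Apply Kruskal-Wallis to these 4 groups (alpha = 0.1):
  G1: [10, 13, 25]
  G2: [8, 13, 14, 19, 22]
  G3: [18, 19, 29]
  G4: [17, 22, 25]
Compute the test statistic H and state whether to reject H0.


Step 1: Combine all N = 14 observations and assign midranks.
sorted (value, group, rank): (8,G2,1), (10,G1,2), (13,G1,3.5), (13,G2,3.5), (14,G2,5), (17,G4,6), (18,G3,7), (19,G2,8.5), (19,G3,8.5), (22,G2,10.5), (22,G4,10.5), (25,G1,12.5), (25,G4,12.5), (29,G3,14)
Step 2: Sum ranks within each group.
R_1 = 18 (n_1 = 3)
R_2 = 28.5 (n_2 = 5)
R_3 = 29.5 (n_3 = 3)
R_4 = 29 (n_4 = 3)
Step 3: H = 12/(N(N+1)) * sum(R_i^2/n_i) - 3(N+1)
     = 12/(14*15) * (18^2/3 + 28.5^2/5 + 29.5^2/3 + 29^2/3) - 3*15
     = 0.057143 * 840.867 - 45
     = 3.049524.
Step 4: Ties present; correction factor C = 1 - 24/(14^3 - 14) = 0.991209. Corrected H = 3.049524 / 0.991209 = 3.076571.
Step 5: Under H0, H ~ chi^2(3); p-value = 0.379970.
Step 6: alpha = 0.1. fail to reject H0.

H = 3.0766, df = 3, p = 0.379970, fail to reject H0.


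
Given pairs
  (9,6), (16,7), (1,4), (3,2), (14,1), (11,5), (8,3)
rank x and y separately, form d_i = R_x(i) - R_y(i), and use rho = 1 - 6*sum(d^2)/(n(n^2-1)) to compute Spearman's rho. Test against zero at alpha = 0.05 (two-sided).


Step 1: Rank x and y separately (midranks; no ties here).
rank(x): 9->4, 16->7, 1->1, 3->2, 14->6, 11->5, 8->3
rank(y): 6->6, 7->7, 4->4, 2->2, 1->1, 5->5, 3->3
Step 2: d_i = R_x(i) - R_y(i); compute d_i^2.
  (4-6)^2=4, (7-7)^2=0, (1-4)^2=9, (2-2)^2=0, (6-1)^2=25, (5-5)^2=0, (3-3)^2=0
sum(d^2) = 38.
Step 3: rho = 1 - 6*38 / (7*(7^2 - 1)) = 1 - 228/336 = 0.321429.
Step 4: Under H0, t = rho * sqrt((n-2)/(1-rho^2)) = 0.7590 ~ t(5).
Step 5: Two-sided p-value from the t-distribution with 5 df = 0.482072.
Step 6: alpha = 0.05. fail to reject H0.

rho = 0.3214, p = 0.482072, fail to reject H0 at alpha = 0.05.


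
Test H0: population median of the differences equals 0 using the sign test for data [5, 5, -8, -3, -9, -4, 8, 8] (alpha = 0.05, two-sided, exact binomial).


Step 1: Discard zero differences. Original n = 8; n_eff = number of nonzero differences = 8.
Nonzero differences (with sign): +5, +5, -8, -3, -9, -4, +8, +8
Step 2: Count signs: positive = 4, negative = 4.
Step 3: Under H0: P(positive) = 0.5, so the number of positives S ~ Bin(8, 0.5).
Step 4: Two-sided exact p-value = sum of Bin(8,0.5) probabilities at or below the observed probability = 1.000000.
Step 5: alpha = 0.05. fail to reject H0.

n_eff = 8, pos = 4, neg = 4, p = 1.000000, fail to reject H0.


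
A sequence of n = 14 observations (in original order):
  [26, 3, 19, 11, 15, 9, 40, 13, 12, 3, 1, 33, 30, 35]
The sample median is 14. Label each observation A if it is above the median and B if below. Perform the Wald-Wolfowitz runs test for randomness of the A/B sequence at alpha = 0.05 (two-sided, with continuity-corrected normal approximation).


Step 1: Compute median = 14; label A = above, B = below.
Labels in order: ABABABABBBBAAA  (n_A = 7, n_B = 7)
Step 2: Count runs R = 9.
Step 3: Under H0 (random ordering), E[R] = 2*n_A*n_B/(n_A+n_B) + 1 = 2*7*7/14 + 1 = 8.0000.
        Var[R] = 2*n_A*n_B*(2*n_A*n_B - n_A - n_B) / ((n_A+n_B)^2 * (n_A+n_B-1)) = 8232/2548 = 3.2308.
        SD[R] = 1.7974.
Step 4: Continuity-corrected z = (R - 0.5 - E[R]) / SD[R] = (9 - 0.5 - 8.0000) / 1.7974 = 0.2782.
Step 5: Two-sided p-value via normal approximation = 2*(1 - Phi(|z|)) = 0.780879.
Step 6: alpha = 0.05. fail to reject H0.

R = 9, z = 0.2782, p = 0.780879, fail to reject H0.


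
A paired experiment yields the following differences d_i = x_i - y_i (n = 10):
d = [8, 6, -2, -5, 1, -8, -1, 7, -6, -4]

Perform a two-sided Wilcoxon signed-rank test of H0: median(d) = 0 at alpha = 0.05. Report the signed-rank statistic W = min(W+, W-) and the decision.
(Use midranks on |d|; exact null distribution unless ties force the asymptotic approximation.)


Step 1: Drop any zero differences (none here) and take |d_i|.
|d| = [8, 6, 2, 5, 1, 8, 1, 7, 6, 4]
Step 2: Midrank |d_i| (ties get averaged ranks).
ranks: |8|->9.5, |6|->6.5, |2|->3, |5|->5, |1|->1.5, |8|->9.5, |1|->1.5, |7|->8, |6|->6.5, |4|->4
Step 3: Attach original signs; sum ranks with positive sign and with negative sign.
W+ = 9.5 + 6.5 + 1.5 + 8 = 25.5
W- = 3 + 5 + 9.5 + 1.5 + 6.5 + 4 = 29.5
(Check: W+ + W- = 55 should equal n(n+1)/2 = 55.)
Step 4: Test statistic W = min(W+, W-) = 25.5.
Step 5: Ties in |d|, so use the tie-corrected normal approximation.
        E[W] = n(n+1)/4 = 10*11/4 = 27.5.
        Tie groups: |d|=1 (t=2), |d|=6 (t=2), |d|=8 (t=2); sum(t^3 - t) = 18.
        Var[W] = n(n+1)(2n+1)/24 - sum(t^3-t)/48 = 2310/24 - 18/48 = 95.875.
        z = (W - E[W]) / sqrt(Var[W]) = (25.5 - 27.5) / 9.7916 = -0.2043.
        Two-sided p = 2*Phi(z) = 0.838153.
Step 6: alpha = 0.05. fail to reject H0.

W+ = 25.5, W- = 29.5, W = min = 25.5, p = 0.838153, fail to reject H0.


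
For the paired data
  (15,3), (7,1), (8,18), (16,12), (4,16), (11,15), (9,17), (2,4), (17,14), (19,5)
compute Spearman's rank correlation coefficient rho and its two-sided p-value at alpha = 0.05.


Step 1: Rank x and y separately (midranks; no ties here).
rank(x): 15->7, 7->3, 8->4, 16->8, 4->2, 11->6, 9->5, 2->1, 17->9, 19->10
rank(y): 3->2, 1->1, 18->10, 12->5, 16->8, 15->7, 17->9, 4->3, 14->6, 5->4
Step 2: d_i = R_x(i) - R_y(i); compute d_i^2.
  (7-2)^2=25, (3-1)^2=4, (4-10)^2=36, (8-5)^2=9, (2-8)^2=36, (6-7)^2=1, (5-9)^2=16, (1-3)^2=4, (9-6)^2=9, (10-4)^2=36
sum(d^2) = 176.
Step 3: rho = 1 - 6*176 / (10*(10^2 - 1)) = 1 - 1056/990 = -0.066667.
Step 4: Under H0, t = rho * sqrt((n-2)/(1-rho^2)) = -0.1890 ~ t(8).
Step 5: Two-sided p-value from the t-distribution with 8 df = 0.854813.
Step 6: alpha = 0.05. fail to reject H0.

rho = -0.0667, p = 0.854813, fail to reject H0 at alpha = 0.05.


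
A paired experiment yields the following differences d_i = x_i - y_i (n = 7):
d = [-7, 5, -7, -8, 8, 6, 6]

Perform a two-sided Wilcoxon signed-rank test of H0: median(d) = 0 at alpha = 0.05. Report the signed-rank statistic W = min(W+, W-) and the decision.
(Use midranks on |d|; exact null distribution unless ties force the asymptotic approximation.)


Step 1: Drop any zero differences (none here) and take |d_i|.
|d| = [7, 5, 7, 8, 8, 6, 6]
Step 2: Midrank |d_i| (ties get averaged ranks).
ranks: |7|->4.5, |5|->1, |7|->4.5, |8|->6.5, |8|->6.5, |6|->2.5, |6|->2.5
Step 3: Attach original signs; sum ranks with positive sign and with negative sign.
W+ = 1 + 6.5 + 2.5 + 2.5 = 12.5
W- = 4.5 + 4.5 + 6.5 = 15.5
(Check: W+ + W- = 28 should equal n(n+1)/2 = 28.)
Step 4: Test statistic W = min(W+, W-) = 12.5.
Step 5: Ties in |d|, so use the tie-corrected normal approximation.
        E[W] = n(n+1)/4 = 7*8/4 = 14.
        Tie groups: |d|=6 (t=2), |d|=7 (t=2), |d|=8 (t=2); sum(t^3 - t) = 18.
        Var[W] = n(n+1)(2n+1)/24 - sum(t^3-t)/48 = 840/24 - 18/48 = 34.625.
        z = (W - E[W]) / sqrt(Var[W]) = (12.5 - 14) / 5.8843 = -0.2549.
        Two-sided p = 2*Phi(z) = 0.798788.
Step 6: alpha = 0.05. fail to reject H0.

W+ = 12.5, W- = 15.5, W = min = 12.5, p = 0.798788, fail to reject H0.


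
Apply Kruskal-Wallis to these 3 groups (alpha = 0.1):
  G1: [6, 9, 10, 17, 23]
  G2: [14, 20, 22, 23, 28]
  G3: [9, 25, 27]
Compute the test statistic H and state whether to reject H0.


Step 1: Combine all N = 13 observations and assign midranks.
sorted (value, group, rank): (6,G1,1), (9,G1,2.5), (9,G3,2.5), (10,G1,4), (14,G2,5), (17,G1,6), (20,G2,7), (22,G2,8), (23,G1,9.5), (23,G2,9.5), (25,G3,11), (27,G3,12), (28,G2,13)
Step 2: Sum ranks within each group.
R_1 = 23 (n_1 = 5)
R_2 = 42.5 (n_2 = 5)
R_3 = 25.5 (n_3 = 3)
Step 3: H = 12/(N(N+1)) * sum(R_i^2/n_i) - 3(N+1)
     = 12/(13*14) * (23^2/5 + 42.5^2/5 + 25.5^2/3) - 3*14
     = 0.065934 * 683.8 - 42
     = 3.085714.
Step 4: Ties present; correction factor C = 1 - 12/(13^3 - 13) = 0.994505. Corrected H = 3.085714 / 0.994505 = 3.102762.
Step 5: Under H0, H ~ chi^2(2); p-value = 0.211955.
Step 6: alpha = 0.1. fail to reject H0.

H = 3.1028, df = 2, p = 0.211955, fail to reject H0.


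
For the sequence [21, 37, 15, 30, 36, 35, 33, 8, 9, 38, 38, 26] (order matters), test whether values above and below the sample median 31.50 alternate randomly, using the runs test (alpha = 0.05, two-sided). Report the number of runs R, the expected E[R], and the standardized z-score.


Step 1: Compute median = 31.50; label A = above, B = below.
Labels in order: BABBAAABBAAB  (n_A = 6, n_B = 6)
Step 2: Count runs R = 7.
Step 3: Under H0 (random ordering), E[R] = 2*n_A*n_B/(n_A+n_B) + 1 = 2*6*6/12 + 1 = 7.0000.
        Var[R] = 2*n_A*n_B*(2*n_A*n_B - n_A - n_B) / ((n_A+n_B)^2 * (n_A+n_B-1)) = 4320/1584 = 2.7273.
        SD[R] = 1.6514.
Step 4: R = E[R], so z = 0 with no continuity correction.
Step 5: Two-sided p-value via normal approximation = 2*(1 - Phi(|z|)) = 1.000000.
Step 6: alpha = 0.05. fail to reject H0.

R = 7, z = 0.0000, p = 1.000000, fail to reject H0.


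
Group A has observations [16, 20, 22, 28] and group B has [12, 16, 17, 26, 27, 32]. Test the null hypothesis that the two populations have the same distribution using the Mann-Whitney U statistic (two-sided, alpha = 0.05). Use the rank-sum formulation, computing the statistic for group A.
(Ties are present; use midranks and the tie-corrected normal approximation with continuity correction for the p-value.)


Step 1: Combine and sort all 10 observations; assign midranks.
sorted (value, group): (12,Y), (16,X), (16,Y), (17,Y), (20,X), (22,X), (26,Y), (27,Y), (28,X), (32,Y)
ranks: 12->1, 16->2.5, 16->2.5, 17->4, 20->5, 22->6, 26->7, 27->8, 28->9, 32->10
Step 2: Rank sum for X: R1 = 2.5 + 5 + 6 + 9 = 22.5.
Step 3: U_X = R1 - n1(n1+1)/2 = 22.5 - 4*5/2 = 22.5 - 10 = 12.5.
       U_Y = n1*n2 - U_X = 24 - 12.5 = 11.5.
Step 4: Ties are present, so use the tie-corrected normal approximation (with continuity correction) for the p-value.
Step 5: p-value = 1.000000; compare to alpha = 0.05. fail to reject H0.

U_X = 12.5, p = 1.000000, fail to reject H0 at alpha = 0.05.


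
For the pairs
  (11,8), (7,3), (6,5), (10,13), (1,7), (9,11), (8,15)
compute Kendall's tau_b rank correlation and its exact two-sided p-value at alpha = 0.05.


Step 1: Enumerate the 21 unordered pairs (i,j) with i<j and classify each by sign(x_j-x_i) * sign(y_j-y_i).
  (1,2):dx=-4,dy=-5->C; (1,3):dx=-5,dy=-3->C; (1,4):dx=-1,dy=+5->D; (1,5):dx=-10,dy=-1->C
  (1,6):dx=-2,dy=+3->D; (1,7):dx=-3,dy=+7->D; (2,3):dx=-1,dy=+2->D; (2,4):dx=+3,dy=+10->C
  (2,5):dx=-6,dy=+4->D; (2,6):dx=+2,dy=+8->C; (2,7):dx=+1,dy=+12->C; (3,4):dx=+4,dy=+8->C
  (3,5):dx=-5,dy=+2->D; (3,6):dx=+3,dy=+6->C; (3,7):dx=+2,dy=+10->C; (4,5):dx=-9,dy=-6->C
  (4,6):dx=-1,dy=-2->C; (4,7):dx=-2,dy=+2->D; (5,6):dx=+8,dy=+4->C; (5,7):dx=+7,dy=+8->C
  (6,7):dx=-1,dy=+4->D
Step 2: C = 13, D = 8, total pairs = 21.
Step 3: tau = (C - D)/(n(n-1)/2) = (13 - 8)/21 = 0.238095.
Step 4: Exact two-sided p-value (enumerate n! = 5040 permutations of y under H0): p = 0.561905.
Step 5: alpha = 0.05. fail to reject H0.

tau_b = 0.2381 (C=13, D=8), p = 0.561905, fail to reject H0.


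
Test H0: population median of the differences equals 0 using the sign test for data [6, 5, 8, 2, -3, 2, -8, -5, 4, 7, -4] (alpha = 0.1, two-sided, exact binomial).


Step 1: Discard zero differences. Original n = 11; n_eff = number of nonzero differences = 11.
Nonzero differences (with sign): +6, +5, +8, +2, -3, +2, -8, -5, +4, +7, -4
Step 2: Count signs: positive = 7, negative = 4.
Step 3: Under H0: P(positive) = 0.5, so the number of positives S ~ Bin(11, 0.5).
Step 4: Two-sided exact p-value = sum of Bin(11,0.5) probabilities at or below the observed probability = 0.548828.
Step 5: alpha = 0.1. fail to reject H0.

n_eff = 11, pos = 7, neg = 4, p = 0.548828, fail to reject H0.


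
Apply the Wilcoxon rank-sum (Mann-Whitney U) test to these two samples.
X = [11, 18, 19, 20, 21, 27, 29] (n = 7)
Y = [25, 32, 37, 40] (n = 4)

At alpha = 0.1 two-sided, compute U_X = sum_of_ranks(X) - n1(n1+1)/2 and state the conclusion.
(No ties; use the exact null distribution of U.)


Step 1: Combine and sort all 11 observations; assign midranks.
sorted (value, group): (11,X), (18,X), (19,X), (20,X), (21,X), (25,Y), (27,X), (29,X), (32,Y), (37,Y), (40,Y)
ranks: 11->1, 18->2, 19->3, 20->4, 21->5, 25->6, 27->7, 29->8, 32->9, 37->10, 40->11
Step 2: Rank sum for X: R1 = 1 + 2 + 3 + 4 + 5 + 7 + 8 = 30.
Step 3: U_X = R1 - n1(n1+1)/2 = 30 - 7*8/2 = 30 - 28 = 2.
       U_Y = n1*n2 - U_X = 28 - 2 = 26.
Step 4: No ties, so the exact null distribution of U (based on enumerating the C(11,7) = 330 equally likely rank assignments) gives the two-sided p-value.
Step 5: p-value = 0.024242; compare to alpha = 0.1. reject H0.

U_X = 2, p = 0.024242, reject H0 at alpha = 0.1.


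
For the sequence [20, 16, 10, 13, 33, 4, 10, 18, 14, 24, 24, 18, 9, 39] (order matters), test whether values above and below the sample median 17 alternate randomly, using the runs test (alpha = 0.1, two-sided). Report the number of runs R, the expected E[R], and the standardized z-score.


Step 1: Compute median = 17; label A = above, B = below.
Labels in order: ABBBABBABAAABA  (n_A = 7, n_B = 7)
Step 2: Count runs R = 9.
Step 3: Under H0 (random ordering), E[R] = 2*n_A*n_B/(n_A+n_B) + 1 = 2*7*7/14 + 1 = 8.0000.
        Var[R] = 2*n_A*n_B*(2*n_A*n_B - n_A - n_B) / ((n_A+n_B)^2 * (n_A+n_B-1)) = 8232/2548 = 3.2308.
        SD[R] = 1.7974.
Step 4: Continuity-corrected z = (R - 0.5 - E[R]) / SD[R] = (9 - 0.5 - 8.0000) / 1.7974 = 0.2782.
Step 5: Two-sided p-value via normal approximation = 2*(1 - Phi(|z|)) = 0.780879.
Step 6: alpha = 0.1. fail to reject H0.

R = 9, z = 0.2782, p = 0.780879, fail to reject H0.


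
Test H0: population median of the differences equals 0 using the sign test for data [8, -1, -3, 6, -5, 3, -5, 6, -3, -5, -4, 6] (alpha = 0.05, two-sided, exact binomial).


Step 1: Discard zero differences. Original n = 12; n_eff = number of nonzero differences = 12.
Nonzero differences (with sign): +8, -1, -3, +6, -5, +3, -5, +6, -3, -5, -4, +6
Step 2: Count signs: positive = 5, negative = 7.
Step 3: Under H0: P(positive) = 0.5, so the number of positives S ~ Bin(12, 0.5).
Step 4: Two-sided exact p-value = sum of Bin(12,0.5) probabilities at or below the observed probability = 0.774414.
Step 5: alpha = 0.05. fail to reject H0.

n_eff = 12, pos = 5, neg = 7, p = 0.774414, fail to reject H0.


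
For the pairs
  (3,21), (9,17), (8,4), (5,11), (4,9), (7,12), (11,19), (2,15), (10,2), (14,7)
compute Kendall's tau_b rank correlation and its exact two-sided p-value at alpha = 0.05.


Step 1: Enumerate the 45 unordered pairs (i,j) with i<j and classify each by sign(x_j-x_i) * sign(y_j-y_i).
  (1,2):dx=+6,dy=-4->D; (1,3):dx=+5,dy=-17->D; (1,4):dx=+2,dy=-10->D; (1,5):dx=+1,dy=-12->D
  (1,6):dx=+4,dy=-9->D; (1,7):dx=+8,dy=-2->D; (1,8):dx=-1,dy=-6->C; (1,9):dx=+7,dy=-19->D
  (1,10):dx=+11,dy=-14->D; (2,3):dx=-1,dy=-13->C; (2,4):dx=-4,dy=-6->C; (2,5):dx=-5,dy=-8->C
  (2,6):dx=-2,dy=-5->C; (2,7):dx=+2,dy=+2->C; (2,8):dx=-7,dy=-2->C; (2,9):dx=+1,dy=-15->D
  (2,10):dx=+5,dy=-10->D; (3,4):dx=-3,dy=+7->D; (3,5):dx=-4,dy=+5->D; (3,6):dx=-1,dy=+8->D
  (3,7):dx=+3,dy=+15->C; (3,8):dx=-6,dy=+11->D; (3,9):dx=+2,dy=-2->D; (3,10):dx=+6,dy=+3->C
  (4,5):dx=-1,dy=-2->C; (4,6):dx=+2,dy=+1->C; (4,7):dx=+6,dy=+8->C; (4,8):dx=-3,dy=+4->D
  (4,9):dx=+5,dy=-9->D; (4,10):dx=+9,dy=-4->D; (5,6):dx=+3,dy=+3->C; (5,7):dx=+7,dy=+10->C
  (5,8):dx=-2,dy=+6->D; (5,9):dx=+6,dy=-7->D; (5,10):dx=+10,dy=-2->D; (6,7):dx=+4,dy=+7->C
  (6,8):dx=-5,dy=+3->D; (6,9):dx=+3,dy=-10->D; (6,10):dx=+7,dy=-5->D; (7,8):dx=-9,dy=-4->C
  (7,9):dx=-1,dy=-17->C; (7,10):dx=+3,dy=-12->D; (8,9):dx=+8,dy=-13->D; (8,10):dx=+12,dy=-8->D
  (9,10):dx=+4,dy=+5->C
Step 2: C = 18, D = 27, total pairs = 45.
Step 3: tau = (C - D)/(n(n-1)/2) = (18 - 27)/45 = -0.200000.
Step 4: Exact two-sided p-value (enumerate n! = 3628800 permutations of y under H0): p = 0.484313.
Step 5: alpha = 0.05. fail to reject H0.

tau_b = -0.2000 (C=18, D=27), p = 0.484313, fail to reject H0.


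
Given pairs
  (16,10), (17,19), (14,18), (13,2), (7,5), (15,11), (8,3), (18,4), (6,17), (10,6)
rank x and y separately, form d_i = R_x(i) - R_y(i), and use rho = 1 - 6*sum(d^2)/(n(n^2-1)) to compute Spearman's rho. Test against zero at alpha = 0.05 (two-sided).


Step 1: Rank x and y separately (midranks; no ties here).
rank(x): 16->8, 17->9, 14->6, 13->5, 7->2, 15->7, 8->3, 18->10, 6->1, 10->4
rank(y): 10->6, 19->10, 18->9, 2->1, 5->4, 11->7, 3->2, 4->3, 17->8, 6->5
Step 2: d_i = R_x(i) - R_y(i); compute d_i^2.
  (8-6)^2=4, (9-10)^2=1, (6-9)^2=9, (5-1)^2=16, (2-4)^2=4, (7-7)^2=0, (3-2)^2=1, (10-3)^2=49, (1-8)^2=49, (4-5)^2=1
sum(d^2) = 134.
Step 3: rho = 1 - 6*134 / (10*(10^2 - 1)) = 1 - 804/990 = 0.187879.
Step 4: Under H0, t = rho * sqrt((n-2)/(1-rho^2)) = 0.5410 ~ t(8).
Step 5: Two-sided p-value from the t-distribution with 8 df = 0.603218.
Step 6: alpha = 0.05. fail to reject H0.

rho = 0.1879, p = 0.603218, fail to reject H0 at alpha = 0.05.


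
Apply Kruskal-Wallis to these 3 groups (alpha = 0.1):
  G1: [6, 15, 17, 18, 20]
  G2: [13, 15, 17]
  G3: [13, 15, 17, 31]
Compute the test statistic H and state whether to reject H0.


Step 1: Combine all N = 12 observations and assign midranks.
sorted (value, group, rank): (6,G1,1), (13,G2,2.5), (13,G3,2.5), (15,G1,5), (15,G2,5), (15,G3,5), (17,G1,8), (17,G2,8), (17,G3,8), (18,G1,10), (20,G1,11), (31,G3,12)
Step 2: Sum ranks within each group.
R_1 = 35 (n_1 = 5)
R_2 = 15.5 (n_2 = 3)
R_3 = 27.5 (n_3 = 4)
Step 3: H = 12/(N(N+1)) * sum(R_i^2/n_i) - 3(N+1)
     = 12/(12*13) * (35^2/5 + 15.5^2/3 + 27.5^2/4) - 3*13
     = 0.076923 * 514.146 - 39
     = 0.549679.
Step 4: Ties present; correction factor C = 1 - 54/(12^3 - 12) = 0.968531. Corrected H = 0.549679 / 0.968531 = 0.567539.
Step 5: Under H0, H ~ chi^2(2); p-value = 0.752940.
Step 6: alpha = 0.1. fail to reject H0.

H = 0.5675, df = 2, p = 0.752940, fail to reject H0.


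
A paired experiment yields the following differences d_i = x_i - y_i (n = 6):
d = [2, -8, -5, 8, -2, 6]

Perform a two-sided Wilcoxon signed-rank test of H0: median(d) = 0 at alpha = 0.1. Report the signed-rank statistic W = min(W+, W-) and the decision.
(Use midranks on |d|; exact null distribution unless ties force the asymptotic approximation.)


Step 1: Drop any zero differences (none here) and take |d_i|.
|d| = [2, 8, 5, 8, 2, 6]
Step 2: Midrank |d_i| (ties get averaged ranks).
ranks: |2|->1.5, |8|->5.5, |5|->3, |8|->5.5, |2|->1.5, |6|->4
Step 3: Attach original signs; sum ranks with positive sign and with negative sign.
W+ = 1.5 + 5.5 + 4 = 11
W- = 5.5 + 3 + 1.5 = 10
(Check: W+ + W- = 21 should equal n(n+1)/2 = 21.)
Step 4: Test statistic W = min(W+, W-) = 10.
Step 5: Ties in |d|, so use the tie-corrected normal approximation.
        E[W] = n(n+1)/4 = 6*7/4 = 10.5.
        Tie groups: |d|=2 (t=2), |d|=8 (t=2); sum(t^3 - t) = 12.
        Var[W] = n(n+1)(2n+1)/24 - sum(t^3-t)/48 = 546/24 - 12/48 = 22.5.
        z = (W - E[W]) / sqrt(Var[W]) = (10 - 10.5) / 4.7434 = -0.1054.
        Two-sided p = 2*Phi(z) = 0.916051.
Step 6: alpha = 0.1. fail to reject H0.

W+ = 11, W- = 10, W = min = 10, p = 0.916051, fail to reject H0.


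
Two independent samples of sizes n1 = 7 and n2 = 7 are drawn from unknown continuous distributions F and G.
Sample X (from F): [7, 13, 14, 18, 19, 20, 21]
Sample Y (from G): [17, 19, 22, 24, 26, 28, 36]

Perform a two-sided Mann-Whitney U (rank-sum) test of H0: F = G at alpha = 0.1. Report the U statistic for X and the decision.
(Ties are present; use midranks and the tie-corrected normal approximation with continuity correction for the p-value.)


Step 1: Combine and sort all 14 observations; assign midranks.
sorted (value, group): (7,X), (13,X), (14,X), (17,Y), (18,X), (19,X), (19,Y), (20,X), (21,X), (22,Y), (24,Y), (26,Y), (28,Y), (36,Y)
ranks: 7->1, 13->2, 14->3, 17->4, 18->5, 19->6.5, 19->6.5, 20->8, 21->9, 22->10, 24->11, 26->12, 28->13, 36->14
Step 2: Rank sum for X: R1 = 1 + 2 + 3 + 5 + 6.5 + 8 + 9 = 34.5.
Step 3: U_X = R1 - n1(n1+1)/2 = 34.5 - 7*8/2 = 34.5 - 28 = 6.5.
       U_Y = n1*n2 - U_X = 49 - 6.5 = 42.5.
Step 4: Ties are present, so use the tie-corrected normal approximation (with continuity correction) for the p-value.
Step 5: p-value = 0.025187; compare to alpha = 0.1. reject H0.

U_X = 6.5, p = 0.025187, reject H0 at alpha = 0.1.


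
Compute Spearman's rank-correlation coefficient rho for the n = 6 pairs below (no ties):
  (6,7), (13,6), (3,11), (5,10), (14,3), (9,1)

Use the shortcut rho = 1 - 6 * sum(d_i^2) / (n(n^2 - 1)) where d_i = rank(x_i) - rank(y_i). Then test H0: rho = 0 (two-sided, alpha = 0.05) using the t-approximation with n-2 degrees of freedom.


Step 1: Rank x and y separately (midranks; no ties here).
rank(x): 6->3, 13->5, 3->1, 5->2, 14->6, 9->4
rank(y): 7->4, 6->3, 11->6, 10->5, 3->2, 1->1
Step 2: d_i = R_x(i) - R_y(i); compute d_i^2.
  (3-4)^2=1, (5-3)^2=4, (1-6)^2=25, (2-5)^2=9, (6-2)^2=16, (4-1)^2=9
sum(d^2) = 64.
Step 3: rho = 1 - 6*64 / (6*(6^2 - 1)) = 1 - 384/210 = -0.828571.
Step 4: Under H0, t = rho * sqrt((n-2)/(1-rho^2)) = -2.9598 ~ t(4).
Step 5: Two-sided p-value from the t-distribution with 4 df = 0.041563.
Step 6: alpha = 0.05. reject H0.

rho = -0.8286, p = 0.041563, reject H0 at alpha = 0.05.


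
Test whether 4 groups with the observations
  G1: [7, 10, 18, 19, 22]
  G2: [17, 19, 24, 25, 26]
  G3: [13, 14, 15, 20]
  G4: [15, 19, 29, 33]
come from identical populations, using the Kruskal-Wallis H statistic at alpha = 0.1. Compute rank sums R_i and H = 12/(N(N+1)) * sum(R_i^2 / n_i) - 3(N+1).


Step 1: Combine all N = 18 observations and assign midranks.
sorted (value, group, rank): (7,G1,1), (10,G1,2), (13,G3,3), (14,G3,4), (15,G3,5.5), (15,G4,5.5), (17,G2,7), (18,G1,8), (19,G1,10), (19,G2,10), (19,G4,10), (20,G3,12), (22,G1,13), (24,G2,14), (25,G2,15), (26,G2,16), (29,G4,17), (33,G4,18)
Step 2: Sum ranks within each group.
R_1 = 34 (n_1 = 5)
R_2 = 62 (n_2 = 5)
R_3 = 24.5 (n_3 = 4)
R_4 = 50.5 (n_4 = 4)
Step 3: H = 12/(N(N+1)) * sum(R_i^2/n_i) - 3(N+1)
     = 12/(18*19) * (34^2/5 + 62^2/5 + 24.5^2/4 + 50.5^2/4) - 3*19
     = 0.035088 * 1787.62 - 57
     = 5.723684.
Step 4: Ties present; correction factor C = 1 - 30/(18^3 - 18) = 0.994840. Corrected H = 5.723684 / 0.994840 = 5.753371.
Step 5: Under H0, H ~ chi^2(3); p-value = 0.124246.
Step 6: alpha = 0.1. fail to reject H0.

H = 5.7534, df = 3, p = 0.124246, fail to reject H0.


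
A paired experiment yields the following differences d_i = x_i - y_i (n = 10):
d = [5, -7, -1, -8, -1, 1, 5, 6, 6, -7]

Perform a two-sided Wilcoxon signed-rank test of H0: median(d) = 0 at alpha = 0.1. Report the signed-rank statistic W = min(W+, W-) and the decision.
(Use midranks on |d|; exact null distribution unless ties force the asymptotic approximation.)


Step 1: Drop any zero differences (none here) and take |d_i|.
|d| = [5, 7, 1, 8, 1, 1, 5, 6, 6, 7]
Step 2: Midrank |d_i| (ties get averaged ranks).
ranks: |5|->4.5, |7|->8.5, |1|->2, |8|->10, |1|->2, |1|->2, |5|->4.5, |6|->6.5, |6|->6.5, |7|->8.5
Step 3: Attach original signs; sum ranks with positive sign and with negative sign.
W+ = 4.5 + 2 + 4.5 + 6.5 + 6.5 = 24
W- = 8.5 + 2 + 10 + 2 + 8.5 = 31
(Check: W+ + W- = 55 should equal n(n+1)/2 = 55.)
Step 4: Test statistic W = min(W+, W-) = 24.
Step 5: Ties in |d|, so use the tie-corrected normal approximation.
        E[W] = n(n+1)/4 = 10*11/4 = 27.5.
        Tie groups: |d|=1 (t=3), |d|=5 (t=2), |d|=6 (t=2), |d|=7 (t=2); sum(t^3 - t) = 42.
        Var[W] = n(n+1)(2n+1)/24 - sum(t^3-t)/48 = 2310/24 - 42/48 = 95.375.
        z = (W - E[W]) / sqrt(Var[W]) = (24 - 27.5) / 9.7660 = -0.3584.
        Two-sided p = 2*Phi(z) = 0.720055.
Step 6: alpha = 0.1. fail to reject H0.

W+ = 24, W- = 31, W = min = 24, p = 0.720055, fail to reject H0.


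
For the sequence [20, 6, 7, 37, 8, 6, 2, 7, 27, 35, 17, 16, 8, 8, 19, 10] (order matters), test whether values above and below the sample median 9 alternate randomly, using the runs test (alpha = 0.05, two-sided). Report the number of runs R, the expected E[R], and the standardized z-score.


Step 1: Compute median = 9; label A = above, B = below.
Labels in order: ABBABBBBAAAABBAA  (n_A = 8, n_B = 8)
Step 2: Count runs R = 7.
Step 3: Under H0 (random ordering), E[R] = 2*n_A*n_B/(n_A+n_B) + 1 = 2*8*8/16 + 1 = 9.0000.
        Var[R] = 2*n_A*n_B*(2*n_A*n_B - n_A - n_B) / ((n_A+n_B)^2 * (n_A+n_B-1)) = 14336/3840 = 3.7333.
        SD[R] = 1.9322.
Step 4: Continuity-corrected z = (R + 0.5 - E[R]) / SD[R] = (7 + 0.5 - 9.0000) / 1.9322 = -0.7763.
Step 5: Two-sided p-value via normal approximation = 2*(1 - Phi(|z|)) = 0.437558.
Step 6: alpha = 0.05. fail to reject H0.

R = 7, z = -0.7763, p = 0.437558, fail to reject H0.


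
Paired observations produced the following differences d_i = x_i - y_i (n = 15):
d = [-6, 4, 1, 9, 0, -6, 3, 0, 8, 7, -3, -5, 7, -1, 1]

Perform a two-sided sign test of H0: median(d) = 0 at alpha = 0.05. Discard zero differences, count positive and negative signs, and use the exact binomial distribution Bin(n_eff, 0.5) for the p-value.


Step 1: Discard zero differences. Original n = 15; n_eff = number of nonzero differences = 13.
Nonzero differences (with sign): -6, +4, +1, +9, -6, +3, +8, +7, -3, -5, +7, -1, +1
Step 2: Count signs: positive = 8, negative = 5.
Step 3: Under H0: P(positive) = 0.5, so the number of positives S ~ Bin(13, 0.5).
Step 4: Two-sided exact p-value = sum of Bin(13,0.5) probabilities at or below the observed probability = 0.581055.
Step 5: alpha = 0.05. fail to reject H0.

n_eff = 13, pos = 8, neg = 5, p = 0.581055, fail to reject H0.


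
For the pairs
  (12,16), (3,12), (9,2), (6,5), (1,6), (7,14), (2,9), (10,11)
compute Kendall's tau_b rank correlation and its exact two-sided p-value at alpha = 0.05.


Step 1: Enumerate the 28 unordered pairs (i,j) with i<j and classify each by sign(x_j-x_i) * sign(y_j-y_i).
  (1,2):dx=-9,dy=-4->C; (1,3):dx=-3,dy=-14->C; (1,4):dx=-6,dy=-11->C; (1,5):dx=-11,dy=-10->C
  (1,6):dx=-5,dy=-2->C; (1,7):dx=-10,dy=-7->C; (1,8):dx=-2,dy=-5->C; (2,3):dx=+6,dy=-10->D
  (2,4):dx=+3,dy=-7->D; (2,5):dx=-2,dy=-6->C; (2,6):dx=+4,dy=+2->C; (2,7):dx=-1,dy=-3->C
  (2,8):dx=+7,dy=-1->D; (3,4):dx=-3,dy=+3->D; (3,5):dx=-8,dy=+4->D; (3,6):dx=-2,dy=+12->D
  (3,7):dx=-7,dy=+7->D; (3,8):dx=+1,dy=+9->C; (4,5):dx=-5,dy=+1->D; (4,6):dx=+1,dy=+9->C
  (4,7):dx=-4,dy=+4->D; (4,8):dx=+4,dy=+6->C; (5,6):dx=+6,dy=+8->C; (5,7):dx=+1,dy=+3->C
  (5,8):dx=+9,dy=+5->C; (6,7):dx=-5,dy=-5->C; (6,8):dx=+3,dy=-3->D; (7,8):dx=+8,dy=+2->C
Step 2: C = 18, D = 10, total pairs = 28.
Step 3: tau = (C - D)/(n(n-1)/2) = (18 - 10)/28 = 0.285714.
Step 4: Exact two-sided p-value (enumerate n! = 40320 permutations of y under H0): p = 0.398760.
Step 5: alpha = 0.05. fail to reject H0.

tau_b = 0.2857 (C=18, D=10), p = 0.398760, fail to reject H0.


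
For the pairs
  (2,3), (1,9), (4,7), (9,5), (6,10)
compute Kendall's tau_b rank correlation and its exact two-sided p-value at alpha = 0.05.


Step 1: Enumerate the 10 unordered pairs (i,j) with i<j and classify each by sign(x_j-x_i) * sign(y_j-y_i).
  (1,2):dx=-1,dy=+6->D; (1,3):dx=+2,dy=+4->C; (1,4):dx=+7,dy=+2->C; (1,5):dx=+4,dy=+7->C
  (2,3):dx=+3,dy=-2->D; (2,4):dx=+8,dy=-4->D; (2,5):dx=+5,dy=+1->C; (3,4):dx=+5,dy=-2->D
  (3,5):dx=+2,dy=+3->C; (4,5):dx=-3,dy=+5->D
Step 2: C = 5, D = 5, total pairs = 10.
Step 3: tau = (C - D)/(n(n-1)/2) = (5 - 5)/10 = 0.000000.
Step 4: Exact two-sided p-value (enumerate n! = 120 permutations of y under H0): p = 1.000000.
Step 5: alpha = 0.05. fail to reject H0.

tau_b = 0.0000 (C=5, D=5), p = 1.000000, fail to reject H0.


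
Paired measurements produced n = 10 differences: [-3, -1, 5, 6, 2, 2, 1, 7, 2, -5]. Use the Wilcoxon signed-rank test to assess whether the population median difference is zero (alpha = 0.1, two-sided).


Step 1: Drop any zero differences (none here) and take |d_i|.
|d| = [3, 1, 5, 6, 2, 2, 1, 7, 2, 5]
Step 2: Midrank |d_i| (ties get averaged ranks).
ranks: |3|->6, |1|->1.5, |5|->7.5, |6|->9, |2|->4, |2|->4, |1|->1.5, |7|->10, |2|->4, |5|->7.5
Step 3: Attach original signs; sum ranks with positive sign and with negative sign.
W+ = 7.5 + 9 + 4 + 4 + 1.5 + 10 + 4 = 40
W- = 6 + 1.5 + 7.5 = 15
(Check: W+ + W- = 55 should equal n(n+1)/2 = 55.)
Step 4: Test statistic W = min(W+, W-) = 15.
Step 5: Ties in |d|, so use the tie-corrected normal approximation.
        E[W] = n(n+1)/4 = 10*11/4 = 27.5.
        Tie groups: |d|=1 (t=2), |d|=2 (t=3), |d|=5 (t=2); sum(t^3 - t) = 36.
        Var[W] = n(n+1)(2n+1)/24 - sum(t^3-t)/48 = 2310/24 - 36/48 = 95.5.
        z = (W - E[W]) / sqrt(Var[W]) = (15 - 27.5) / 9.7724 = -1.2791.
        Two-sided p = 2*Phi(z) = 0.200858.
Step 6: alpha = 0.1. fail to reject H0.

W+ = 40, W- = 15, W = min = 15, p = 0.200858, fail to reject H0.


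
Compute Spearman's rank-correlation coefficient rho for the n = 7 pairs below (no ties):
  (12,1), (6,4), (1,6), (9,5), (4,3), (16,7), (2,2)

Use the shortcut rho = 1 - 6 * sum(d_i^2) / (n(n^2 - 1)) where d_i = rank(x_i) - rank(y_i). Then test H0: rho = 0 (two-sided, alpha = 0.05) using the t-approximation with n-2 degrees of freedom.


Step 1: Rank x and y separately (midranks; no ties here).
rank(x): 12->6, 6->4, 1->1, 9->5, 4->3, 16->7, 2->2
rank(y): 1->1, 4->4, 6->6, 5->5, 3->3, 7->7, 2->2
Step 2: d_i = R_x(i) - R_y(i); compute d_i^2.
  (6-1)^2=25, (4-4)^2=0, (1-6)^2=25, (5-5)^2=0, (3-3)^2=0, (7-7)^2=0, (2-2)^2=0
sum(d^2) = 50.
Step 3: rho = 1 - 6*50 / (7*(7^2 - 1)) = 1 - 300/336 = 0.107143.
Step 4: Under H0, t = rho * sqrt((n-2)/(1-rho^2)) = 0.2410 ~ t(5).
Step 5: Two-sided p-value from the t-distribution with 5 df = 0.819151.
Step 6: alpha = 0.05. fail to reject H0.

rho = 0.1071, p = 0.819151, fail to reject H0 at alpha = 0.05.


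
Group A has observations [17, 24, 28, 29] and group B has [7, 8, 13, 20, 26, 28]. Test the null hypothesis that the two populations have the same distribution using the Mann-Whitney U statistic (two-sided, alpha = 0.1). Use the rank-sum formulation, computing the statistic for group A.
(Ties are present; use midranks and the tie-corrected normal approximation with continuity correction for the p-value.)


Step 1: Combine and sort all 10 observations; assign midranks.
sorted (value, group): (7,Y), (8,Y), (13,Y), (17,X), (20,Y), (24,X), (26,Y), (28,X), (28,Y), (29,X)
ranks: 7->1, 8->2, 13->3, 17->4, 20->5, 24->6, 26->7, 28->8.5, 28->8.5, 29->10
Step 2: Rank sum for X: R1 = 4 + 6 + 8.5 + 10 = 28.5.
Step 3: U_X = R1 - n1(n1+1)/2 = 28.5 - 4*5/2 = 28.5 - 10 = 18.5.
       U_Y = n1*n2 - U_X = 24 - 18.5 = 5.5.
Step 4: Ties are present, so use the tie-corrected normal approximation (with continuity correction) for the p-value.
Step 5: p-value = 0.199458; compare to alpha = 0.1. fail to reject H0.

U_X = 18.5, p = 0.199458, fail to reject H0 at alpha = 0.1.


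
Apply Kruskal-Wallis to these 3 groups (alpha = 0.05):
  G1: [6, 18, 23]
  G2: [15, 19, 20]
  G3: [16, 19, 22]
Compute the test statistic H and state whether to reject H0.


Step 1: Combine all N = 9 observations and assign midranks.
sorted (value, group, rank): (6,G1,1), (15,G2,2), (16,G3,3), (18,G1,4), (19,G2,5.5), (19,G3,5.5), (20,G2,7), (22,G3,8), (23,G1,9)
Step 2: Sum ranks within each group.
R_1 = 14 (n_1 = 3)
R_2 = 14.5 (n_2 = 3)
R_3 = 16.5 (n_3 = 3)
Step 3: H = 12/(N(N+1)) * sum(R_i^2/n_i) - 3(N+1)
     = 12/(9*10) * (14^2/3 + 14.5^2/3 + 16.5^2/3) - 3*10
     = 0.133333 * 226.167 - 30
     = 0.155556.
Step 4: Ties present; correction factor C = 1 - 6/(9^3 - 9) = 0.991667. Corrected H = 0.155556 / 0.991667 = 0.156863.
Step 5: Under H0, H ~ chi^2(2); p-value = 0.924566.
Step 6: alpha = 0.05. fail to reject H0.

H = 0.1569, df = 2, p = 0.924566, fail to reject H0.
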